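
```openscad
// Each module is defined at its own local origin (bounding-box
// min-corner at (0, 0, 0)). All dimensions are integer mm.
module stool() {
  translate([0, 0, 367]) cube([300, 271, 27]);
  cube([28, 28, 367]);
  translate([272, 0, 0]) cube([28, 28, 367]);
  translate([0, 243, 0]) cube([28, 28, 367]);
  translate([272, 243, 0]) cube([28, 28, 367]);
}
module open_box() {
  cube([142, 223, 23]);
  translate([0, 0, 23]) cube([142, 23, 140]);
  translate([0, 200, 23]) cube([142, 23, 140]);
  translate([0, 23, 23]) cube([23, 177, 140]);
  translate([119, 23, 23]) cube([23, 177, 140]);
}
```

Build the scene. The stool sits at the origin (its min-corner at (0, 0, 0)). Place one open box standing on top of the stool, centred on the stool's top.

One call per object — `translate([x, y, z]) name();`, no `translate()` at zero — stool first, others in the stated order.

stool();
translate([79, 24, 394]) open_box();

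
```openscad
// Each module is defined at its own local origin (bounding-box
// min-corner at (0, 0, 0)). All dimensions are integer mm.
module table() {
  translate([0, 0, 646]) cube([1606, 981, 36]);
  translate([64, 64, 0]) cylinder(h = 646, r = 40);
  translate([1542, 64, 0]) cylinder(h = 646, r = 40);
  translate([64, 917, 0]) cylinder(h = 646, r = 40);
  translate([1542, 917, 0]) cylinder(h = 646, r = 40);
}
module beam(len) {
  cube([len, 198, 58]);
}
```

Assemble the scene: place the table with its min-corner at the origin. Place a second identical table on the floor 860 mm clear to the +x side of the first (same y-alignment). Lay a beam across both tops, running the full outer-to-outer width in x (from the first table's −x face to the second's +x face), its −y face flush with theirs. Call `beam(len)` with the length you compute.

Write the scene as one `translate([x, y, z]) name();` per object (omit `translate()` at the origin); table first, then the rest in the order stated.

table();
translate([2466, 0, 0]) table();
translate([0, 0, 682]) beam(4072);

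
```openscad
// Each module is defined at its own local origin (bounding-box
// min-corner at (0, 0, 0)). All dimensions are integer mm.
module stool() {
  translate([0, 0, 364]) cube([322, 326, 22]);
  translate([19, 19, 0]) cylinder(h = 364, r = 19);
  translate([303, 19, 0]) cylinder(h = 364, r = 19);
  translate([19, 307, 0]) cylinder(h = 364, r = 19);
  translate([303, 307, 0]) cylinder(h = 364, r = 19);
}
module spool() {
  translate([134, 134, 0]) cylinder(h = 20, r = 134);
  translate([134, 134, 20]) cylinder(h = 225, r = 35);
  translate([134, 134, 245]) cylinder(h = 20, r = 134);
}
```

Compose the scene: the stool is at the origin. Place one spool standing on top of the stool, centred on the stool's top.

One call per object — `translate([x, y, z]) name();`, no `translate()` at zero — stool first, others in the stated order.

stool();
translate([27, 29, 386]) spool();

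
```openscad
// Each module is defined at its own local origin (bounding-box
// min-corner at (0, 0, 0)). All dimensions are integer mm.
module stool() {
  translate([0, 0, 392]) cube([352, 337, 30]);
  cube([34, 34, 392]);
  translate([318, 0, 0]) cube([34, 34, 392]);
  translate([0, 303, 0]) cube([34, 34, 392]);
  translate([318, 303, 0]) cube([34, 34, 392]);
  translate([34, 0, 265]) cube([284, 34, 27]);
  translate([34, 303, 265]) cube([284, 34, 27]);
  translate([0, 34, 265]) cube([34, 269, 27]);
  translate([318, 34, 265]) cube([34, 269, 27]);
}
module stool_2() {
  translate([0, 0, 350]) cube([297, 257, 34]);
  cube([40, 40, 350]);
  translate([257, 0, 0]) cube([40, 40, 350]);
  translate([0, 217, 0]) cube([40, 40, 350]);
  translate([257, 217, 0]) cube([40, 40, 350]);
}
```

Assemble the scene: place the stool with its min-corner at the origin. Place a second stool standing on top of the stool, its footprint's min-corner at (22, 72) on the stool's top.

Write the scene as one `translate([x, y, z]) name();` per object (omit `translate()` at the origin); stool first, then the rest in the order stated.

stool();
translate([22, 72, 422]) stool_2();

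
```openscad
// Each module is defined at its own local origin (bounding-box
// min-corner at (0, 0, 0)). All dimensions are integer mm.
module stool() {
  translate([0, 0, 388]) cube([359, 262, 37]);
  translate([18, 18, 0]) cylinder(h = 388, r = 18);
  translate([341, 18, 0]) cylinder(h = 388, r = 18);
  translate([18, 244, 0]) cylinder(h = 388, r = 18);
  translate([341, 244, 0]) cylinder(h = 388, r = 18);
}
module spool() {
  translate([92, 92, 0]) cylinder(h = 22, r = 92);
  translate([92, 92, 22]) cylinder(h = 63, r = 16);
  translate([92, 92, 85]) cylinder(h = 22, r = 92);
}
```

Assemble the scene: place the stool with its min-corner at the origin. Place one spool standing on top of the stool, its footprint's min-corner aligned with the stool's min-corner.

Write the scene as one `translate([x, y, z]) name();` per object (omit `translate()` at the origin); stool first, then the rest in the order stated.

stool();
translate([0, 0, 425]) spool();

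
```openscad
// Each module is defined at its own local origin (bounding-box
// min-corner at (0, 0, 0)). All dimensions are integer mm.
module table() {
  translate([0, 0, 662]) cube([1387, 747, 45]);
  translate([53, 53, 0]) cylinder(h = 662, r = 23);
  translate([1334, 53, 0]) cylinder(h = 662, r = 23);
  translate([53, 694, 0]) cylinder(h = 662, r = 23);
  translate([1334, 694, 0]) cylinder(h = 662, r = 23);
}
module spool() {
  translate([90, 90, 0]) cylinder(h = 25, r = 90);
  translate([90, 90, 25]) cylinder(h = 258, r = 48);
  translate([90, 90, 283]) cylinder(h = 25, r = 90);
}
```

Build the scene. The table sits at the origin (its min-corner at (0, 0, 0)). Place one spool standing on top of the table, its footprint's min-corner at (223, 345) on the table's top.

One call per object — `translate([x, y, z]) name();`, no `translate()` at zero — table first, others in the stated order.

table();
translate([223, 345, 707]) spool();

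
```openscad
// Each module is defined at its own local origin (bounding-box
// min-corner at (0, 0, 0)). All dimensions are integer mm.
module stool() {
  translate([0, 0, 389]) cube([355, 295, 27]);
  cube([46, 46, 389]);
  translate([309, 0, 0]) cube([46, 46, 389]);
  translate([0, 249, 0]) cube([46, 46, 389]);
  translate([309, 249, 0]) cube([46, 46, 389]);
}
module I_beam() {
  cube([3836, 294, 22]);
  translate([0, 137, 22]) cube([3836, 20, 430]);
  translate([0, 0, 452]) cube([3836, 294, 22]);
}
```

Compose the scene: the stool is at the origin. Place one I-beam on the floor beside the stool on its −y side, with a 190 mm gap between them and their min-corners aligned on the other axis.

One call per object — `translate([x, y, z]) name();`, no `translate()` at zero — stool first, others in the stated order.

stool();
translate([0, -484, 0]) I_beam();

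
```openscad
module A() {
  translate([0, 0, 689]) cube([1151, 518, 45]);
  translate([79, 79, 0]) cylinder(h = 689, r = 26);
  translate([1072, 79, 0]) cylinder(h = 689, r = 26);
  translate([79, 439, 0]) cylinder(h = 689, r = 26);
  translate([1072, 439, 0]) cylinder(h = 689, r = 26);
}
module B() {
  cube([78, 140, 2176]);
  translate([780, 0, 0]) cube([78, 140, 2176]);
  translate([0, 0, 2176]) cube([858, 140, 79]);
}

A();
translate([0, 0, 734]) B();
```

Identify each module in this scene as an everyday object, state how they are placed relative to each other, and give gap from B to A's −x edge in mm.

A is a table. B is a door frame. The door frame is on top of the table. The gap from the door frame to the table's −x edge is 0 mm.

The door frame's min-x is at 0; the table's min-x is 0; gap = 0 mm.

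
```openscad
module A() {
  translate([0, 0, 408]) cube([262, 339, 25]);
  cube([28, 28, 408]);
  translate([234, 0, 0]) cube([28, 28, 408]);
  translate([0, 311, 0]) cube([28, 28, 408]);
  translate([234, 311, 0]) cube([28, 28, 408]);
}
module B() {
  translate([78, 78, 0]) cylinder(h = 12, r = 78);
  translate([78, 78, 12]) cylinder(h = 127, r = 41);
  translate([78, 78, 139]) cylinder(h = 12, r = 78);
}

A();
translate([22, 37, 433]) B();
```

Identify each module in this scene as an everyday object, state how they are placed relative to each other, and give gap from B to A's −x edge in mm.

The spool's min-x is at 22; the stool's min-x is 0; gap = 22 mm.

A is a stool. B is a spool. The spool is on top of the stool. The gap from the spool to the stool's −x edge is 22 mm.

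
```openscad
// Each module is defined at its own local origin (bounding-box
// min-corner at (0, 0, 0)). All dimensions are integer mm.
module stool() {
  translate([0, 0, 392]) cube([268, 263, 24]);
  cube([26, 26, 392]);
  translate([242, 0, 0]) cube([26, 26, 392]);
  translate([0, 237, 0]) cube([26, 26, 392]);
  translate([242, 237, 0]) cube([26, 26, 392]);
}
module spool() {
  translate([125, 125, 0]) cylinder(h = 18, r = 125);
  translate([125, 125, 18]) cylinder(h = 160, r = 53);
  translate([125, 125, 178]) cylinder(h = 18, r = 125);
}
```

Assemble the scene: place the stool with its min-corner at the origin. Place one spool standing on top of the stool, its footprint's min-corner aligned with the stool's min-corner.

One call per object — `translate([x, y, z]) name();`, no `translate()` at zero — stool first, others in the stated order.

stool();
translate([0, 0, 416]) spool();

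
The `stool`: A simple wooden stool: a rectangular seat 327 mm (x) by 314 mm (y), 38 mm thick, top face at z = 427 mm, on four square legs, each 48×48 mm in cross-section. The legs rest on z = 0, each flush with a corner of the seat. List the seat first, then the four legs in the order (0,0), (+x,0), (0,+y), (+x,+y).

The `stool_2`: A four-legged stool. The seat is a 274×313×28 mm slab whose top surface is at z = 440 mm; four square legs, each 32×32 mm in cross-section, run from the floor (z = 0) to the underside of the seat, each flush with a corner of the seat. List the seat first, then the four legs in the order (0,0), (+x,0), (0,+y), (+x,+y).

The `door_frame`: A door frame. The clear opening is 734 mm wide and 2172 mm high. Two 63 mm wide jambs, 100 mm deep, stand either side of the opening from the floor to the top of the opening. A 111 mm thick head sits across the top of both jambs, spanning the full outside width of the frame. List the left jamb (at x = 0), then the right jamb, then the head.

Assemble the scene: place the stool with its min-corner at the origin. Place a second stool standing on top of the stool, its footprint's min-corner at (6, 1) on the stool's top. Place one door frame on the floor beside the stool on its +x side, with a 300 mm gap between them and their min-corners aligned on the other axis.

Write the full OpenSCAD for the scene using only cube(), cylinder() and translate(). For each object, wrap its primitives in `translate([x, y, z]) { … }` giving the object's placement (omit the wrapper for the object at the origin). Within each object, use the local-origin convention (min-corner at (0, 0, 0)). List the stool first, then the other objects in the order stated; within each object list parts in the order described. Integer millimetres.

translate([0, 0, 389]) cube([327, 314, 38]);
cube([48, 48, 389]);
translate([279, 0, 0]) cube([48, 48, 389]);
translate([0, 266, 0]) cube([48, 48, 389]);
translate([279, 266, 0]) cube([48, 48, 389]);
translate([6, 1, 427]) {
  translate([0, 0, 412]) cube([274, 313, 28]);
  cube([32, 32, 412]);
  translate([242, 0, 0]) cube([32, 32, 412]);
  translate([0, 281, 0]) cube([32, 32, 412]);
  translate([242, 281, 0]) cube([32, 32, 412]);
}
translate([627, 0, 0]) {
  cube([63, 100, 2172]);
  translate([797, 0, 0]) cube([63, 100, 2172]);
  translate([0, 0, 2172]) cube([860, 100, 111]);
}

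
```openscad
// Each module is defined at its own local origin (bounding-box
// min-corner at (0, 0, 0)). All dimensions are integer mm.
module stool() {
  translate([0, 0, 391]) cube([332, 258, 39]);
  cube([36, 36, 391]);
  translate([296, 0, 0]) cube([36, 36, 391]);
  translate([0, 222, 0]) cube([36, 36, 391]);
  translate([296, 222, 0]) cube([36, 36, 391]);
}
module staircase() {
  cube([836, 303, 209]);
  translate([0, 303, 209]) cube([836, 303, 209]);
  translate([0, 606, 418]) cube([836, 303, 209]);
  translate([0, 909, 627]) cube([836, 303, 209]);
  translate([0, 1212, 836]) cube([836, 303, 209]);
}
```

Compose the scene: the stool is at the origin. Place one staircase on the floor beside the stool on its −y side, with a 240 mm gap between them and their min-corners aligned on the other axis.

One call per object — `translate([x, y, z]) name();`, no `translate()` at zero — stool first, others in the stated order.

stool();
translate([0, -1755, 0]) staircase();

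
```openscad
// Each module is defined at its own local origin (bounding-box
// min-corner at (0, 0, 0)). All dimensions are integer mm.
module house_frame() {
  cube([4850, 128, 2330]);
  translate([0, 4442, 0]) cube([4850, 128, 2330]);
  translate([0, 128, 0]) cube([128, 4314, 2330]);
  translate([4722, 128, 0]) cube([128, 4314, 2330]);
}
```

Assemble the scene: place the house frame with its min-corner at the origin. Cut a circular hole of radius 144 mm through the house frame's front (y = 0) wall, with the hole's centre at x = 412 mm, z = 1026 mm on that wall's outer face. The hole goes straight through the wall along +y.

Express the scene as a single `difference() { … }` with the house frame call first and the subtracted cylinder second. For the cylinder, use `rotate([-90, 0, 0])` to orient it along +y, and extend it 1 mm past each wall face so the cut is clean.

difference() {
  house_frame();
  translate([412, -1, 1026]) rotate([-90, 0, 0]) cylinder(h = 130, r = 144);
}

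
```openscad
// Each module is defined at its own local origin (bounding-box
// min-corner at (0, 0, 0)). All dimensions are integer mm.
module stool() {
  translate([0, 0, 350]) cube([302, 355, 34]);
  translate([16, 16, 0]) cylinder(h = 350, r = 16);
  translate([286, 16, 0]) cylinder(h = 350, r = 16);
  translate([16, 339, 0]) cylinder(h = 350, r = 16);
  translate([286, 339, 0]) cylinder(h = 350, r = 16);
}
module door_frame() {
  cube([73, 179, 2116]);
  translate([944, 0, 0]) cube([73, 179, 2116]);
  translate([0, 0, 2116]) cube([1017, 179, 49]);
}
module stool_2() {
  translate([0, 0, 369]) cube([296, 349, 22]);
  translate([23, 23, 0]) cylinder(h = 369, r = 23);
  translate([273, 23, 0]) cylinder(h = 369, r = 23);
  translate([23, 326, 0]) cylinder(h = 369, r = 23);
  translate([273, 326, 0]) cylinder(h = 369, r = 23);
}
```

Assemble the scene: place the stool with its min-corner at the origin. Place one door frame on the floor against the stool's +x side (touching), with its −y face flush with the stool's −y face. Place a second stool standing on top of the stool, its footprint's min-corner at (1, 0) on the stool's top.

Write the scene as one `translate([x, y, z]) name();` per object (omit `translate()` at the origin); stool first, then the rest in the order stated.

stool();
translate([302, 0, 0]) door_frame();
translate([1, 0, 384]) stool_2();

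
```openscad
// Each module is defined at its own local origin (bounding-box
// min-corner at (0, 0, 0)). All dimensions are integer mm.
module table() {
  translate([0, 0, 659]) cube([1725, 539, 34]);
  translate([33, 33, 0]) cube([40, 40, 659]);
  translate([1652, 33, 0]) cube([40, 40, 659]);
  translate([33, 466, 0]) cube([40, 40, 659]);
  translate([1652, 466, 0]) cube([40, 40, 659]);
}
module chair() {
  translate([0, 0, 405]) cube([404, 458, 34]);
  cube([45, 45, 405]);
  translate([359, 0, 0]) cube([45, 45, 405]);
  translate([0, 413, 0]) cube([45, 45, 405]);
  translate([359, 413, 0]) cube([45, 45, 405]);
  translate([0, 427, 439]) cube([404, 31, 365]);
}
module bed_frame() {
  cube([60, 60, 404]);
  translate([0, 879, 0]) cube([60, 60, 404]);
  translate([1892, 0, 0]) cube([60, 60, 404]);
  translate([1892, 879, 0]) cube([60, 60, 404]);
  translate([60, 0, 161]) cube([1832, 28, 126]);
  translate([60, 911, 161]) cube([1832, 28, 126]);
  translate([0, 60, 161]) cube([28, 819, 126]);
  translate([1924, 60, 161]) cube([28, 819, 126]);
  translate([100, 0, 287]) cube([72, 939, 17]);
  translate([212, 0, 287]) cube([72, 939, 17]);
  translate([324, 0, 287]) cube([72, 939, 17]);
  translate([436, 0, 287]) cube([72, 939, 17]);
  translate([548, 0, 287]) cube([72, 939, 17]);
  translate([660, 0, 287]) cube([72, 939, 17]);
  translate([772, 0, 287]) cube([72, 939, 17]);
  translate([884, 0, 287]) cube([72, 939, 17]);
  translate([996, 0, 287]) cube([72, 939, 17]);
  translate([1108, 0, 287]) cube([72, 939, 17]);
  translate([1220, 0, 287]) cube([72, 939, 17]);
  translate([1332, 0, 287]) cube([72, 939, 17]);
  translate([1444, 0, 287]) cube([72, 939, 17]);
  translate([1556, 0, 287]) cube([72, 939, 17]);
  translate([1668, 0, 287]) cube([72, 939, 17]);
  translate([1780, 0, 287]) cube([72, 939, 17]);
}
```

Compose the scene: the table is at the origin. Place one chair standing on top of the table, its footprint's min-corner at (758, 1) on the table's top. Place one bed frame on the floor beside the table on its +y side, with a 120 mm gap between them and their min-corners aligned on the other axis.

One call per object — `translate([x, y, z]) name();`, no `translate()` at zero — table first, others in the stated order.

table();
translate([758, 1, 693]) chair();
translate([0, 659, 0]) bed_frame();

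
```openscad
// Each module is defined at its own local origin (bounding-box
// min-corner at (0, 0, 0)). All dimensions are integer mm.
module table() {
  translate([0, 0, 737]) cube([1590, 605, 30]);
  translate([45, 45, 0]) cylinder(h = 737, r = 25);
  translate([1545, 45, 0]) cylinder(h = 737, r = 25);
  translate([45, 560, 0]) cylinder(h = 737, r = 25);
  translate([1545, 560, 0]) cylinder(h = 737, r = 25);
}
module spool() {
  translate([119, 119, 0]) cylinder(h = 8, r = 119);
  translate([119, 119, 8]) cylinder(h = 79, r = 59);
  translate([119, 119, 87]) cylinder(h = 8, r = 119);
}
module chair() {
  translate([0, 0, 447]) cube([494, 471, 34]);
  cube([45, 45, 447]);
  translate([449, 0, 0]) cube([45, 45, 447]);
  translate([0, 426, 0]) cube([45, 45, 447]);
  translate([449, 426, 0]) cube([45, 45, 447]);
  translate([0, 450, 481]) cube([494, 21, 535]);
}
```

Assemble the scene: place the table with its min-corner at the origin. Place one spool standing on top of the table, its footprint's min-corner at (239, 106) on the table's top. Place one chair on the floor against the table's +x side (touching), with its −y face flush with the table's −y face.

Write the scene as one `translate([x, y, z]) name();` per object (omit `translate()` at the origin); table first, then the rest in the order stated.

table();
translate([239, 106, 767]) spool();
translate([1590, 0, 0]) chair();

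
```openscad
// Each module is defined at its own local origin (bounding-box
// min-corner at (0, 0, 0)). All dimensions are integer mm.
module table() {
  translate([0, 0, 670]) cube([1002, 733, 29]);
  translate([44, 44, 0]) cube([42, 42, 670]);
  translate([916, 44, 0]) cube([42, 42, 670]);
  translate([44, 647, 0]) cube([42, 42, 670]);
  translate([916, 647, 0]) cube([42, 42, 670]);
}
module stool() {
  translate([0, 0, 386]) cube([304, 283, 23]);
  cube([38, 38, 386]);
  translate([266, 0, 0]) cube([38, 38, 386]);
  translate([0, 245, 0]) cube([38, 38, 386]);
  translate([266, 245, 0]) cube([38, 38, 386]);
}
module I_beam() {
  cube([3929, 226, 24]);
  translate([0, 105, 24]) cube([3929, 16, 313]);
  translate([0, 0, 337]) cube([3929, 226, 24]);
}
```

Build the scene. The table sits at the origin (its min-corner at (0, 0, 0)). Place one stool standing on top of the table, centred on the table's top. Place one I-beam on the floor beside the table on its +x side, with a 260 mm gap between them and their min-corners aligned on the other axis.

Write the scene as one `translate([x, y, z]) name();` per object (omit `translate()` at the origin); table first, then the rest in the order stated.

table();
translate([349, 225, 699]) stool();
translate([1262, 0, 0]) I_beam();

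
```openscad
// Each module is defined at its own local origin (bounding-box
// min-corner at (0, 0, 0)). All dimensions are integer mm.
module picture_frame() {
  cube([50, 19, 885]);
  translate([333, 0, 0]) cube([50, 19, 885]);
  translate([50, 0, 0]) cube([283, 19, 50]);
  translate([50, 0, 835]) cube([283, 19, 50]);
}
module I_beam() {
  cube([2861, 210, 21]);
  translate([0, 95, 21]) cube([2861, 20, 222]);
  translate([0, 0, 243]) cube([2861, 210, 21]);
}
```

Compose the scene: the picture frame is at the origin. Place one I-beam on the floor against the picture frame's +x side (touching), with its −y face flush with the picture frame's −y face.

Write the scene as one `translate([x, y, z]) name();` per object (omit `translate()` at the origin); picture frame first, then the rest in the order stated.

picture_frame();
translate([383, 0, 0]) I_beam();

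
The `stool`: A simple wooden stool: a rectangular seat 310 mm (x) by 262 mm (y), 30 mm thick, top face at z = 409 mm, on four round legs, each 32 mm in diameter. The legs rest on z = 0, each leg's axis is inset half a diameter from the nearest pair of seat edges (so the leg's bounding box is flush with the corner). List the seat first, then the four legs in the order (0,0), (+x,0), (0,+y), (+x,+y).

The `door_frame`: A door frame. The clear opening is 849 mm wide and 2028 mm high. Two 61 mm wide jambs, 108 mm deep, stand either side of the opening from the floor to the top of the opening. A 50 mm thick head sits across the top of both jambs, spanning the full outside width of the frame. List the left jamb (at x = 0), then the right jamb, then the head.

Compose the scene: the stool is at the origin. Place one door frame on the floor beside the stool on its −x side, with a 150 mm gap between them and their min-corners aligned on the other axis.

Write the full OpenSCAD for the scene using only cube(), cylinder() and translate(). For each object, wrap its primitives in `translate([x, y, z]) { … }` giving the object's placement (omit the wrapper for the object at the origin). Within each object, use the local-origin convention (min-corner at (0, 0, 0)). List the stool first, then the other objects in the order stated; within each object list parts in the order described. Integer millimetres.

translate([0, 0, 379]) cube([310, 262, 30]);
translate([16, 16, 0]) cylinder(h = 379, r = 16);
translate([294, 16, 0]) cylinder(h = 379, r = 16);
translate([16, 246, 0]) cylinder(h = 379, r = 16);
translate([294, 246, 0]) cylinder(h = 379, r = 16);
translate([-1121, 0, 0]) {
  cube([61, 108, 2028]);
  translate([910, 0, 0]) cube([61, 108, 2028]);
  translate([0, 0, 2028]) cube([971, 108, 50]);
}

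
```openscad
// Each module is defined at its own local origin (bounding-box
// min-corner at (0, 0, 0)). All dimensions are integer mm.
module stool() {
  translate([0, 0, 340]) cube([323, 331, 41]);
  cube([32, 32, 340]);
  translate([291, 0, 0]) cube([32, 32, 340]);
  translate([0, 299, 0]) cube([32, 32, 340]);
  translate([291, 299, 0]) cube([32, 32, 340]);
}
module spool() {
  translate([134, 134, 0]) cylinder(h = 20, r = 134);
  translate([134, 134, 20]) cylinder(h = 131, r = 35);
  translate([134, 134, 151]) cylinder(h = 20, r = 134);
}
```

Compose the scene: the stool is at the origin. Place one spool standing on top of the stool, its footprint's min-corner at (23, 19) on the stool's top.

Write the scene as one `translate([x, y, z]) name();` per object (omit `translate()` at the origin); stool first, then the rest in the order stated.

stool();
translate([23, 19, 381]) spool();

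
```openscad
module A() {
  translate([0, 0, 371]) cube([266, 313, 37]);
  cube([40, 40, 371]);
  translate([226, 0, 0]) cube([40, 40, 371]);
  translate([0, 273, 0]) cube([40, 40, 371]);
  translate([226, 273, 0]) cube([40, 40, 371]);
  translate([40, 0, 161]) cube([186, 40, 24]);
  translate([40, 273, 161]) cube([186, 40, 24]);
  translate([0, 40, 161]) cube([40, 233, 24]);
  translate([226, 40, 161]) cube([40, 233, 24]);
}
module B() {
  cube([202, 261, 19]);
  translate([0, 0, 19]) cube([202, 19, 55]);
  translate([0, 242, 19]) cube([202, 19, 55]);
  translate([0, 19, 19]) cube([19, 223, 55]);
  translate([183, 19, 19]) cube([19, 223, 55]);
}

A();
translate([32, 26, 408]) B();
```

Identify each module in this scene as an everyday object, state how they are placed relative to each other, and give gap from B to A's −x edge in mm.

The open box's min-x is at 32; the stool's min-x is 0; gap = 32 mm.

A is a stool. B is an open box. The open box is on top of the stool, centred. The gap from the open box to the stool's −x edge is 32 mm.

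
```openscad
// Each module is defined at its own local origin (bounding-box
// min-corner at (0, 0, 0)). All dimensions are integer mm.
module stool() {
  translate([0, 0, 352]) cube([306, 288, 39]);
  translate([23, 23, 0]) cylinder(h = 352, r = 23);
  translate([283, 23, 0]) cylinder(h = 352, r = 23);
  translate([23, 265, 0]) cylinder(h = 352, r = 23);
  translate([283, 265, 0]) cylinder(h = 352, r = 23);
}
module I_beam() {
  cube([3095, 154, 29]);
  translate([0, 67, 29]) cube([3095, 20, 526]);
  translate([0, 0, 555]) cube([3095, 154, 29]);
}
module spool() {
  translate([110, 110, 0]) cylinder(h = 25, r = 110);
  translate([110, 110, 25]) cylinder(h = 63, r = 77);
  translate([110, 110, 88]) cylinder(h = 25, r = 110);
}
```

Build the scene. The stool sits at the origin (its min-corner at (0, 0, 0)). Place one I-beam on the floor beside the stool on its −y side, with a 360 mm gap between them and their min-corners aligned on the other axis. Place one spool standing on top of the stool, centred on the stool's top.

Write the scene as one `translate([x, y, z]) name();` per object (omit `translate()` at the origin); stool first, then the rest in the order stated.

stool();
translate([0, -514, 0]) I_beam();
translate([43, 34, 391]) spool();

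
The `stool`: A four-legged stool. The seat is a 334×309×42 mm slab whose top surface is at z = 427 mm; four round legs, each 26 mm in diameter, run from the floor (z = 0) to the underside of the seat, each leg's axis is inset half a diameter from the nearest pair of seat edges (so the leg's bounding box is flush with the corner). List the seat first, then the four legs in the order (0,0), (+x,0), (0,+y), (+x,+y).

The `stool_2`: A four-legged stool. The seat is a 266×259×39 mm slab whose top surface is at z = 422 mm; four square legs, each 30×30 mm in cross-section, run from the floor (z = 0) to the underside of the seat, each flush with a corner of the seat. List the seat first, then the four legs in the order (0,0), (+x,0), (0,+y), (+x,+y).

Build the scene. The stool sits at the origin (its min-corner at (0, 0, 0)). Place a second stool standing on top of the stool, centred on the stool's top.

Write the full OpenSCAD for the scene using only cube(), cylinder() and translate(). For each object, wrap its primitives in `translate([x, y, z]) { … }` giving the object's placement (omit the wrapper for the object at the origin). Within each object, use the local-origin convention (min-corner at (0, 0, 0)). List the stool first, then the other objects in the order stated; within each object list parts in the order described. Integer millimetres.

translate([0, 0, 385]) cube([334, 309, 42]);
translate([13, 13, 0]) cylinder(h = 385, r = 13);
translate([321, 13, 0]) cylinder(h = 385, r = 13);
translate([13, 296, 0]) cylinder(h = 385, r = 13);
translate([321, 296, 0]) cylinder(h = 385, r = 13);
translate([34, 25, 427]) {
  translate([0, 0, 383]) cube([266, 259, 39]);
  cube([30, 30, 383]);
  translate([236, 0, 0]) cube([30, 30, 383]);
  translate([0, 229, 0]) cube([30, 30, 383]);
  translate([236, 229, 0]) cube([30, 30, 383]);
}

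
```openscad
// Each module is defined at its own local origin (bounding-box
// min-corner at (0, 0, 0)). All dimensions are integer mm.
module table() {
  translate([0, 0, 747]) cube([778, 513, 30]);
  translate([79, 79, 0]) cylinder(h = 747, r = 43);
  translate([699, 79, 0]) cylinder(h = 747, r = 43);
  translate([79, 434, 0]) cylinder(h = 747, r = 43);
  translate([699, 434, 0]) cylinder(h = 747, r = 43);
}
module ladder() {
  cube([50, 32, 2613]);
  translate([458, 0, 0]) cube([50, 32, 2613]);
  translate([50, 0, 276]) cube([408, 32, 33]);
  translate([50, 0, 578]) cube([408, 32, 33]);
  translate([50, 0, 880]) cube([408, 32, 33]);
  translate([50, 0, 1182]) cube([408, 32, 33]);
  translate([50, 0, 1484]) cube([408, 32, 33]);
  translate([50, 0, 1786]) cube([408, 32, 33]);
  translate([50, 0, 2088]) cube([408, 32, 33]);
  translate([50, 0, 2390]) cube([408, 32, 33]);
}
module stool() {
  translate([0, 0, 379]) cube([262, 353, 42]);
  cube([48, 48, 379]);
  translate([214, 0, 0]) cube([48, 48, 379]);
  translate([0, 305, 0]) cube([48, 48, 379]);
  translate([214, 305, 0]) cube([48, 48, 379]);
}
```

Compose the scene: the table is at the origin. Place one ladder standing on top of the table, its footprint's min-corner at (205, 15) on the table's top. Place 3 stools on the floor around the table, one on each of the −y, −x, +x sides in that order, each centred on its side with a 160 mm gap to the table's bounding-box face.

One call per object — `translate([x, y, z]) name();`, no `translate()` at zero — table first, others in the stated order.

table();
translate([205, 15, 777]) ladder();
translate([258, -513, 0]) stool();
translate([-422, 80, 0]) stool();
translate([938, 80, 0]) stool();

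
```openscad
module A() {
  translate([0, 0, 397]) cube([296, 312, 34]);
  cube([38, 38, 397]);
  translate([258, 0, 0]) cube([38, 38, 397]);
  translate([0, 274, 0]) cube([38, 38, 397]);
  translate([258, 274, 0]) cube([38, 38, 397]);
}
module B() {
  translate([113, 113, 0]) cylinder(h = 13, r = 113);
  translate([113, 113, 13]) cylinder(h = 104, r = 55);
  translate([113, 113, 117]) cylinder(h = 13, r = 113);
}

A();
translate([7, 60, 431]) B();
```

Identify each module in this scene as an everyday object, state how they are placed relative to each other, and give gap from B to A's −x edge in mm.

The spool's min-x is at 7; the stool's min-x is 0; gap = 7 mm.

A is a stool. B is a spool. The spool is on top of the stool. The gap from the spool to the stool's −x edge is 7 mm.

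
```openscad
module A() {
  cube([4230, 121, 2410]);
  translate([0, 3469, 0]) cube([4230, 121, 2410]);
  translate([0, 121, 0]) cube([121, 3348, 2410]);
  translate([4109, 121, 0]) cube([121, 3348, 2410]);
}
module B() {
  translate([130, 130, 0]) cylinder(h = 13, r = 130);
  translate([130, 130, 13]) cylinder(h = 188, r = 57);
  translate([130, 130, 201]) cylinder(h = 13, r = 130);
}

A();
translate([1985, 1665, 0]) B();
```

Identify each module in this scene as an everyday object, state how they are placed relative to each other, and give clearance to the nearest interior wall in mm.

A is a house frame. B is a spool. The spool sits inside the house frame, centred. The clearance to the nearest interior wall is 1544 mm.

Clearances: x = 1864, y = 1544; minimum 1544 mm.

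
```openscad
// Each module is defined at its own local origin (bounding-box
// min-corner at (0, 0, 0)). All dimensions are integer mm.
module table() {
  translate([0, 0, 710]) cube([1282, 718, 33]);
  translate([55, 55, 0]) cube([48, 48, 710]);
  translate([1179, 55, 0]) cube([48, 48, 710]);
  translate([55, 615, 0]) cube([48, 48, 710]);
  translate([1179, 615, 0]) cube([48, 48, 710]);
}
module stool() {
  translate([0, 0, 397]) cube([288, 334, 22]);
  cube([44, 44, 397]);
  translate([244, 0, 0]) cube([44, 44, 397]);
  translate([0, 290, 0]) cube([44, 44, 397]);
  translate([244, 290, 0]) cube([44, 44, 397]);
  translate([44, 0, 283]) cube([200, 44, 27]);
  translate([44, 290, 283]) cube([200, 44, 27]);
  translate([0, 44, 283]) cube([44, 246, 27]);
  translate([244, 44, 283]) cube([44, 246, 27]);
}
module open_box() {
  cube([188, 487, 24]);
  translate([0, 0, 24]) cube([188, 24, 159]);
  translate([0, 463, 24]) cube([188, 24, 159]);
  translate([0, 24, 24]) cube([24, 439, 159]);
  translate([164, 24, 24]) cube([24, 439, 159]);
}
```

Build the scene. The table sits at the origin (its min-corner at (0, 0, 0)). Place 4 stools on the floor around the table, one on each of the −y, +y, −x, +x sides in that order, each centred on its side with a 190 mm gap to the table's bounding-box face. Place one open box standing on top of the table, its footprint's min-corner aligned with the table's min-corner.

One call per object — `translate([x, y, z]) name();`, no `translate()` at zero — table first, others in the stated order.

table();
translate([497, -524, 0]) stool();
translate([497, 908, 0]) stool();
translate([-478, 192, 0]) stool();
translate([1472, 192, 0]) stool();
translate([0, 0, 743]) open_box();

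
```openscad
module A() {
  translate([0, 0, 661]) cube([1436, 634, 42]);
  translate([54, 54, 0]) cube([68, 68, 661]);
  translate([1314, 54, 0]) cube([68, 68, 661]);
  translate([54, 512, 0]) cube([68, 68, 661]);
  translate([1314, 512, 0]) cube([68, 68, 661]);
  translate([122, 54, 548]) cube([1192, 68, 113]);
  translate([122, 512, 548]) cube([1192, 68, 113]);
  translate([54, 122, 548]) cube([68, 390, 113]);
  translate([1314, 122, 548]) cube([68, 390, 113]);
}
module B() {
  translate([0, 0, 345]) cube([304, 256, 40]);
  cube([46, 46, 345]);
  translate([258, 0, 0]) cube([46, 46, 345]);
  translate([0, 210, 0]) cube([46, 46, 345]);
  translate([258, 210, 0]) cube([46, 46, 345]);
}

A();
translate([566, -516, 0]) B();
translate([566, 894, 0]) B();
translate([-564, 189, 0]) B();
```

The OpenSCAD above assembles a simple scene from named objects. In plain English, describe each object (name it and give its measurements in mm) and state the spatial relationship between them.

A is a rectangular dining table. The top is 1436×634×42 mm with its upper surface at z = 703 mm. It stands on four 68×68 mm square legs, each inset 54 mm from the nearest pair of top edges, running from the floor to the underside of the top. Four apron rails, 68 mm thick and 113 mm tall, run between adjacent legs with their top edges flush with the underside of the top and their outer faces flush with the legs' outer faces.

B is a simple wooden stool: a rectangular seat 304 mm (x) by 256 mm (y), 40 mm thick, top face at z = 385 mm, on four square legs, each 46×46 mm in cross-section. The legs rest on z = 0, each flush with a corner of the seat.

Three stools sit around the table at the −y, +y, −x sides.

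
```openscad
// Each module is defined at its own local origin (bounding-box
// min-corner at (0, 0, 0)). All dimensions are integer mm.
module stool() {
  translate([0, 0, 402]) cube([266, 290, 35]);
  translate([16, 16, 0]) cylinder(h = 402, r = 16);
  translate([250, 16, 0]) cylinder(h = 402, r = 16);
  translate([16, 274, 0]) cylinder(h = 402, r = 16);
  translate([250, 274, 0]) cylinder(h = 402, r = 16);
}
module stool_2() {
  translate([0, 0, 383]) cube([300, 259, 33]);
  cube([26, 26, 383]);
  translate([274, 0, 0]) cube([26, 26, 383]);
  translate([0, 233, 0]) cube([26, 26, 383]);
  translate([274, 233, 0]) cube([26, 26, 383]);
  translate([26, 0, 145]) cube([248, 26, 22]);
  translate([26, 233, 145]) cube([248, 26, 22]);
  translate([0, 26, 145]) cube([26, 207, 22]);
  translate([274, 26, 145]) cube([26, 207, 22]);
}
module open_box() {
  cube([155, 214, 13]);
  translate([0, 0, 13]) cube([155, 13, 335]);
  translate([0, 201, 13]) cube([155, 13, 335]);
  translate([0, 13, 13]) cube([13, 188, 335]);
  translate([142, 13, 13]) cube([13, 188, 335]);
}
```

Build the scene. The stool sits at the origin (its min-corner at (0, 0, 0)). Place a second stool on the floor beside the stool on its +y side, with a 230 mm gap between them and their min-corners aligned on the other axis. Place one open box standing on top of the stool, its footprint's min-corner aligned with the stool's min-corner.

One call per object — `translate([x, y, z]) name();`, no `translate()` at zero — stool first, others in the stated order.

stool();
translate([0, 520, 0]) stool_2();
translate([0, 0, 437]) open_box();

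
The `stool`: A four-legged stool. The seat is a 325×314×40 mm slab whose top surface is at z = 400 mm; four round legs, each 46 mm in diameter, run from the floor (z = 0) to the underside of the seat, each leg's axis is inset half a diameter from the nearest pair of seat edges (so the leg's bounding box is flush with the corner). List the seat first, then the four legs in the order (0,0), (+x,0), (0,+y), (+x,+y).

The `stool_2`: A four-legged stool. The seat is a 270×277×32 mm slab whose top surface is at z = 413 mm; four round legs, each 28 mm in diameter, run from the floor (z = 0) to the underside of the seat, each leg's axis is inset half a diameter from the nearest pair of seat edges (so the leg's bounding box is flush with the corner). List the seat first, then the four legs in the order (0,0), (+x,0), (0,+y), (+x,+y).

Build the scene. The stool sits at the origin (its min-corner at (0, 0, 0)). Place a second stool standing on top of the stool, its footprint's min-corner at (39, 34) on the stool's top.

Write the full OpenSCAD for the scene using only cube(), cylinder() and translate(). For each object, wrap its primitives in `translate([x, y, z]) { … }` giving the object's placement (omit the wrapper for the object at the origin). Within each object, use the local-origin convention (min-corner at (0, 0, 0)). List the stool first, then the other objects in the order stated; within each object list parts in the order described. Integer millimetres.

translate([0, 0, 360]) cube([325, 314, 40]);
translate([23, 23, 0]) cylinder(h = 360, r = 23);
translate([302, 23, 0]) cylinder(h = 360, r = 23);
translate([23, 291, 0]) cylinder(h = 360, r = 23);
translate([302, 291, 0]) cylinder(h = 360, r = 23);
translate([39, 34, 400]) {
  translate([0, 0, 381]) cube([270, 277, 32]);
  translate([14, 14, 0]) cylinder(h = 381, r = 14);
  translate([256, 14, 0]) cylinder(h = 381, r = 14);
  translate([14, 263, 0]) cylinder(h = 381, r = 14);
  translate([256, 263, 0]) cylinder(h = 381, r = 14);
}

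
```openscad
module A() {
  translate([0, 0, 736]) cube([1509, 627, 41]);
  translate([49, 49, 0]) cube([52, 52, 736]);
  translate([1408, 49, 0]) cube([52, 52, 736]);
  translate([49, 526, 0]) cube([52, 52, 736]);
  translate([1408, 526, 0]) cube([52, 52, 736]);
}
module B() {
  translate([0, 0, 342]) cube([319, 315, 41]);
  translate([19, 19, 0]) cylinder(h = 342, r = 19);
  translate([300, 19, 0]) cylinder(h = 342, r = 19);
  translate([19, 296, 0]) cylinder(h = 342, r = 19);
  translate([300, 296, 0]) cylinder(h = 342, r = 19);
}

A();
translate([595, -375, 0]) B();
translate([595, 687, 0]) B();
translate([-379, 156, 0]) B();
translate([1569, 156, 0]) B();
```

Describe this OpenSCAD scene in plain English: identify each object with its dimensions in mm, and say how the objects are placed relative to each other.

A is a table: top 1509 mm (x) × 627 mm (y), 41 mm thick, upper face at z = 777 mm, on four 52×52 mm square legs, each inset 49 mm from the nearest pair of top edges, running from z = 0 to the bottom of the top.

B is a four-legged stool. The seat is 319×315 mm, 41 mm thick, top at z = 383 mm. It stands on four round legs, each 38 mm in diameter, from z = 0 to the seat underside, each leg's axis is inset half a diameter from the nearest pair of seat edges (so the leg's bounding box is flush with the corner).

Four stools sit around the table at the −y, +y, −x, +x sides.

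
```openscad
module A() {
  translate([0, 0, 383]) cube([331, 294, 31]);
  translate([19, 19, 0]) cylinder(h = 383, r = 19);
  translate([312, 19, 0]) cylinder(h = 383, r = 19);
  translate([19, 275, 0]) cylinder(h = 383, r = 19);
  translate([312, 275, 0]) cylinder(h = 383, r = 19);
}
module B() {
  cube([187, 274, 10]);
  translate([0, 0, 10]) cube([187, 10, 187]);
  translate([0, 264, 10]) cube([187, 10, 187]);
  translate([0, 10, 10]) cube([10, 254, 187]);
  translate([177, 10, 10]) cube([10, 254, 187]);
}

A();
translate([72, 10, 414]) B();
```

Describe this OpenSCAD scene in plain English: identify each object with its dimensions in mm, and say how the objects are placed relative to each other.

A is a simple wooden stool: a rectangular seat 331 mm (x) by 294 mm (y), 31 mm thick, top face at z = 414 mm, on four round legs, each 38 mm in diameter. The legs rest on z = 0, each leg's axis is inset half a diameter from the nearest pair of seat edges (so the leg's bounding box is flush with the corner).

B is an open-topped rectangular box: outside dimensions 187×274×197 mm, with a uniform wall and base thickness of 10 mm. The base is a full 187×274 slab on the floor; four walls sit on top of the base. The front and back walls (the −y and +y sides) span the full width; the two side walls fit between them.

The open box is on top of the stool, centred.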